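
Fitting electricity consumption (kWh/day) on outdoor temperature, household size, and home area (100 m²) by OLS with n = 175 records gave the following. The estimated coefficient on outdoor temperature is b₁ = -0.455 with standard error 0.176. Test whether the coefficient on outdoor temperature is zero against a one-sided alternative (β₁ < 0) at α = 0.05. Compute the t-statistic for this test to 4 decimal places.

t = -2.5852

H₀: β₁ = 0 vs H₁: β₁ < 0.
t = (b₁ − β₁⁰)/SE = -0.455 / 0.176 = -2.5852.
df = n − k − 1 = 175 − 3 − 1 = 171.
One-sided p ≈ 0.0053, which is < 0.05, so reject H₀.
There is evidence that the true slope on outdoor temperature is negative, holding the other predictors fixed.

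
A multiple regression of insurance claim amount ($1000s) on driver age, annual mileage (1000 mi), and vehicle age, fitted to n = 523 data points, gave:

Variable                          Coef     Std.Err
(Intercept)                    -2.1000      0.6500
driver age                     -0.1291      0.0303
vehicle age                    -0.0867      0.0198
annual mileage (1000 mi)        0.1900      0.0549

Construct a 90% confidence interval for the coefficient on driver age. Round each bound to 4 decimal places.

Read off: b = -0.1291, SE = 0.0303 for driver age.
df = n − k − 1 = 523 − 3 − 1 = 519.
t* = t_{0.05, 519} = 1.647795.
Margin = t* × SE = 1.647795 × 0.0303 = 0.049928.
CI: -0.1291 ± 0.049928 → (-0.1790, -0.0792).

(-0.1790, -0.0792)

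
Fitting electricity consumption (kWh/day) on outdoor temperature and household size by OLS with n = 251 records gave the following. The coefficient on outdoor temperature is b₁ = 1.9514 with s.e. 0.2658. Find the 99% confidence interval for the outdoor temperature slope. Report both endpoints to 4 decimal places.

df = n − k − 1 = 251 − 2 − 1 = 248.
t* = t_{0.005, 248} = 2.595799.
Margin = t* × SE = 2.595799 × 0.2658 = 0.689963.
CI: 1.9514 ± 0.689963 → (1.2614, 2.6414).
With 99% confidence, each one-unit increase in outdoor temperature is associated with a change of between 1.2614 and 2.6414 kWh/day in electricity consumption, holding the other predictors fixed.

(1.2614, 2.6414)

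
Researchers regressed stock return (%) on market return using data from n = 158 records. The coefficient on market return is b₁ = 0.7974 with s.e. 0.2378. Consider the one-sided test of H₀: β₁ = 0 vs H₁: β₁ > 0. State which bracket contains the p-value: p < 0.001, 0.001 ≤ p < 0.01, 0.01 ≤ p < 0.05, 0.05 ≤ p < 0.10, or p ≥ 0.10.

t = 0.7974 / 0.2378 = 3.353.
df = n − 2 = 158 − 2 = 156.
One-sided p = P(T_{156} > t) ≈ 0.0005.
So p < 0.001.

p < 0.001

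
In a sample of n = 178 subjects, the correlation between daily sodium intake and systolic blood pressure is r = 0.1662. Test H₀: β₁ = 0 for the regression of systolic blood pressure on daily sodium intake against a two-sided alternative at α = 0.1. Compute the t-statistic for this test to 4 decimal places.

t = 2.2360

t = r·√(n − 2)/√(1 − r²) = 0.1662·√176/√0.972378 = 2.2360.
df = n − 2 = 176.
Two-sided p ≈ 0.0266, which is < 0.1, so reject H₀.
There is evidence of a linear association between daily sodium intake and systolic blood pressure.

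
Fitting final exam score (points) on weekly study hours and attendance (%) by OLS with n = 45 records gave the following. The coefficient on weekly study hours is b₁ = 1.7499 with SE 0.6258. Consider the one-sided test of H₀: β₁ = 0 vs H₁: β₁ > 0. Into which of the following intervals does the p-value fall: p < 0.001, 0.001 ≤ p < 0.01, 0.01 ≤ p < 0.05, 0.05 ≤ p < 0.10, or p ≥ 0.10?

0.001 ≤ p < 0.01

t = 1.7499 / 0.6258 = 2.796.
df = n − k − 1 = 45 − 2 − 1 = 42.
One-sided p = P(T_{42} > t) ≈ 0.0039.
So 0.001 ≤ p < 0.01.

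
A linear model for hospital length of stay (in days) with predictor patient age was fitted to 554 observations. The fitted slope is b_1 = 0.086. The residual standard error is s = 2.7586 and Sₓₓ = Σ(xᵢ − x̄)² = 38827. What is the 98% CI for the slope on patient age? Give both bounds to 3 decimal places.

SE(b_1) = s/√Sₓₓ = 2.7586/√38827 = 0.0139998.
df = n − 2 = 552.
t* = t_{0.01, 552} = 2.333122.
Margin = t* × SE = 2.333122 × 0.0139998 = 0.03266.
CI: 0.086 ± 0.03266 → (0.053, 0.119).
With 98% confidence, each one-unit increase in patient age is associated with a change of between 0.053 and 0.119 days in hospital length of stay.

(0.053, 0.119)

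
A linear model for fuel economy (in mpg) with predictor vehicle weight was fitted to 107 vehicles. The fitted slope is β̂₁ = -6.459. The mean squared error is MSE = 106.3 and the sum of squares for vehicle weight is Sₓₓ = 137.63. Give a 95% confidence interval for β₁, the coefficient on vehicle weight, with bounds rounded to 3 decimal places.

SE(β̂₁) = √(MSE/Sₓₓ) = √(106.3/137.63) = 0.878841.
df = n − 2 = 105.
t* = t_{0.025, 105} = 1.982815.
Margin = t* × SE = 1.982815 × 0.878841 = 1.74258.
CI: -6.459 ± 1.74258 → (-8.202, -4.716).
With 95% confidence, each one-unit increase in vehicle weight is associated with a change of between -8.202 and -4.716 mpg in fuel economy.

(-8.202, -4.716)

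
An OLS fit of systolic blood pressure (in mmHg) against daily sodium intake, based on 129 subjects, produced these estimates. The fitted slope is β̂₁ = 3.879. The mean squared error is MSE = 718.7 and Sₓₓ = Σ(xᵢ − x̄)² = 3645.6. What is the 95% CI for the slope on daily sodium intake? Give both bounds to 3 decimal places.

SE(β̂₁) = √(MSE/Sₓₓ) = √(718.7/3645.6) = 0.444006.
df = n − 2 = 127.
t* = t_{0.025, 127} = 1.97882.
Margin = t* × SE = 1.97882 × 0.444006 = 0.87861.
CI: 3.879 ± 0.87861 → (3.000, 4.758).
With 95% confidence, each one-unit increase in daily sodium intake is associated with a change of between 3.000 and 4.758 mmHg in systolic blood pressure.

(3.000, 4.758)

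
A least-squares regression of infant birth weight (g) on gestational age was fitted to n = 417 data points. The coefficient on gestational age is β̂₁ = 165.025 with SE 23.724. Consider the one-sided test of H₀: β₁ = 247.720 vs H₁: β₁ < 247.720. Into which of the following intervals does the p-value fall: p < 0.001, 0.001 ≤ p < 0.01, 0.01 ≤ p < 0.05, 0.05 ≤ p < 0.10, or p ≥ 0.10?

p < 0.001

t = (165.025 − 247.720) / 23.724 = -3.486.
df = n − 2 = 417 − 2 = 415.
One-sided p = P(T_{415} < t) ≈ 0.0003.
So p < 0.001.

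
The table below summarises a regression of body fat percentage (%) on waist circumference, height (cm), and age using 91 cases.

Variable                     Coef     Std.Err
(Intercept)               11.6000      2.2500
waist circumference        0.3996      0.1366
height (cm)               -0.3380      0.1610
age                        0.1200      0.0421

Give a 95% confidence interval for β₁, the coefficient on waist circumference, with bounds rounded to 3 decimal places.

(0.128, 0.671)

Read off: b = 0.3996, SE = 0.1366 for waist circumference.
df = n − k − 1 = 91 − 3 − 1 = 87.
t* = t_{0.025, 87} = 1.987608.
Margin = t* × SE = 1.987608 × 0.1366 = 0.27151.
CI: 0.3996 ± 0.27151 → (0.128, 0.671).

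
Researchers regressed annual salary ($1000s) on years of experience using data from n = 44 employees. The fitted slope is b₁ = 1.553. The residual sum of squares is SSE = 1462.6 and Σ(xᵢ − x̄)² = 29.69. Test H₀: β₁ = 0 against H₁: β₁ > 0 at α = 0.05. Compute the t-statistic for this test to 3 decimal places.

t = 1.434

MSE = SSE/(n − 2) = 1462.6/42 = 34.8238.
SE(b₁) = √(MSE/Sₓₓ) = √(34.8238/29.69) = 1.08301.
t = 1.553 / 1.08301 = 1.434.
df = n − 2 = 42.
One-sided p ≈ 0.0795, which is ≥ 0.05, so fail to reject H₀.
The data do not give significant evidence that the true slope on years of experience is positive.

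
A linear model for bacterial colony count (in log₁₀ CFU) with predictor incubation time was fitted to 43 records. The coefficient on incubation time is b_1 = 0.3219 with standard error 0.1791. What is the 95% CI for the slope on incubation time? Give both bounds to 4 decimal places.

(-0.0398, 0.6836)

df = n − 2 = 43 − 2 = 41.
t* = t_{0.025, 41} = 2.019541.
Margin = t* × SE = 2.019541 × 0.1791 = 0.361700.
CI: 0.3219 ± 0.361700 → (-0.0398, 0.6836).
With 95% confidence, each one-unit increase in incubation time is associated with a change of between -0.0398 and 0.6836 log₁₀ CFU in bacterial colony count.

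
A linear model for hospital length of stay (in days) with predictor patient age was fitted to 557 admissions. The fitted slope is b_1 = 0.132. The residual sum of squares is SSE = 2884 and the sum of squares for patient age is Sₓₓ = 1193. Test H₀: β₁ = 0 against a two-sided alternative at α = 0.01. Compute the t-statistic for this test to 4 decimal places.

t = 2.0001

MSE = SSE/(n − 2) = 2884/555 = 5.1964.
SE(b_1) = √(MSE/Sₓₓ) = √(5.1964/1193) = 0.065998.
t = 0.132 / 0.065998 = 2.0001.
df = n − 2 = 555.
Two-sided p ≈ 0.0460, which is ≥ 0.01, so fail to reject H₀.
The data do not give significant evidence of an association between patient age and hospital length of stay.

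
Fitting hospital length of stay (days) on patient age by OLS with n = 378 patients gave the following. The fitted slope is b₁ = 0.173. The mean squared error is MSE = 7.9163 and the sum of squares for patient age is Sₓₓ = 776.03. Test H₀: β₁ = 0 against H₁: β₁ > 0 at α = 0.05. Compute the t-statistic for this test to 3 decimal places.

t = 1.713

SE(b₁) = √(MSE/Sₓₓ) = √(7.9163/776.03) = 0.101.
t = 0.173 / 0.101 = 1.713.
df = n − 2 = 376.
One-sided p ≈ 0.0438, which is < 0.05, so reject H₀.
There is evidence that the true slope on patient age is positive.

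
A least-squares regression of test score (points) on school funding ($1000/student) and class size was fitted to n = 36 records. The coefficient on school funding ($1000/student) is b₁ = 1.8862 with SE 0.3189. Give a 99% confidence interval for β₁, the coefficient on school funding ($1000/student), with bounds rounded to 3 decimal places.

(1.015, 2.758)

df = n − k − 1 = 36 − 2 − 1 = 33.
t* = t_{0.005, 33} = 2.733277.
Margin = t* × SE = 2.733277 × 0.3189 = 0.87164.
CI: 1.8862 ± 0.87164 → (1.015, 2.758).
With 99% confidence, each one-unit increase in school funding ($1000/student) is associated with a change of between 1.015 and 2.758 points in test score, holding the other predictors fixed.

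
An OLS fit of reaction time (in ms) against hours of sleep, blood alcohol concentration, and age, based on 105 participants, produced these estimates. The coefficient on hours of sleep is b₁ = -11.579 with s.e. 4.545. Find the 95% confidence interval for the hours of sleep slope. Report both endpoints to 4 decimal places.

(-20.5951, -2.5629)

df = n − k − 1 = 105 − 3 − 1 = 101.
t* = t_{0.025, 101} = 1.983731.
Margin = t* × SE = 1.983731 × 4.545 = 9.016057.
CI: -11.579 ± 9.016057 → (-20.5951, -2.5629).
With 95% confidence, each one-unit increase in hours of sleep is associated with a change of between -20.5951 and -2.5629 ms in reaction time, holding the other predictors fixed.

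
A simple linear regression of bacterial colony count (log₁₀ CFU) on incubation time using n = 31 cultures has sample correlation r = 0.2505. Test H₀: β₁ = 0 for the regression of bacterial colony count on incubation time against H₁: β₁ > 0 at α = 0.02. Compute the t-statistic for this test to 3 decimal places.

t = 1.393

t = r·√(n − 2)/√(1 − r²) = 0.2505·√29/√0.93725 = 1.393.
df = n − 2 = 29.
One-sided p ≈ 0.0870, which is ≥ 0.02, so fail to reject H₀.
The data do not give significant evidence of a linear association between incubation time and bacterial colony count.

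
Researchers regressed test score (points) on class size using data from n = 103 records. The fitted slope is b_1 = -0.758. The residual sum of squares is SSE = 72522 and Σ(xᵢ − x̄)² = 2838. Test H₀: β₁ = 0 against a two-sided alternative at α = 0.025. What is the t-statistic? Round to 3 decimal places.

t = -1.507

MSE = SSE/(n − 2) = 72522/101 = 718.04.
SE(b_1) = √(MSE/Sₓₓ) = √(718.04/2838) = 0.503.
t = -0.758 / 0.503 = -1.507.
df = n − 2 = 101.
Two-sided p ≈ 0.1349, which is ≥ 0.025, so fail to reject H₀.
The data do not give significant evidence of an association between class size and test score.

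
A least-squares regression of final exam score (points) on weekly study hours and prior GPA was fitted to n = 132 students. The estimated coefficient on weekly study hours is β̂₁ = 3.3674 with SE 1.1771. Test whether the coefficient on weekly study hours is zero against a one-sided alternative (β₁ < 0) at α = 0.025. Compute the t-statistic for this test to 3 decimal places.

t = 2.861

H₀: β₁ = 0 vs H₁: β₁ < 0.
t = (β̂₁ − β₁⁰)/SE = 3.3674 / 1.1771 = 2.861.
df = n − k − 1 = 132 − 2 − 1 = 129.
One-sided p ≈ 0.9975, which is ≥ 0.025, so fail to reject H₀.
The data do not give significant evidence that the true slope on weekly study hours is negative, holding the other predictors fixed.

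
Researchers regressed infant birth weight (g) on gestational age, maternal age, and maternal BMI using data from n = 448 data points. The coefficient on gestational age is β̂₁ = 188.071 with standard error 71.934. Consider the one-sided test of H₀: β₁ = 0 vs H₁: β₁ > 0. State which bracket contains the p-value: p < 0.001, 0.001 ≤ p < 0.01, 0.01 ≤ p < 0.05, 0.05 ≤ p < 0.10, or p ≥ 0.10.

0.001 ≤ p < 0.01

t = 188.071 / 71.934 = 2.614.
df = n − k − 1 = 448 − 3 − 1 = 444.
One-sided p = P(T_{444} > t) ≈ 0.0046.
So 0.001 ≤ p < 0.01.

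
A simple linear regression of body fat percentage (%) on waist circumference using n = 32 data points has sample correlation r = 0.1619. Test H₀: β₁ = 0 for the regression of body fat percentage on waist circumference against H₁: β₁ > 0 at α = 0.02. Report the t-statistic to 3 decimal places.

t = 0.899

t = r·√(n − 2)/√(1 − r²) = 0.1619·√30/√0.973788 = 0.899.
df = n − 2 = 30.
One-sided p ≈ 0.1880, which is ≥ 0.02, so fail to reject H₀.
The data do not give significant evidence of a linear association between waist circumference and body fat percentage.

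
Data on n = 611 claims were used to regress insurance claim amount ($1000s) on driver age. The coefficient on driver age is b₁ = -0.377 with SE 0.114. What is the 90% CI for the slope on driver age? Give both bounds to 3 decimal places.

df = n − 2 = 611 − 2 = 609.
t* = t_{0.05, 609} = 1.64736.
Margin = t* × SE = 1.64736 × 0.114 = 0.18780.
CI: -0.377 ± 0.18780 → (-0.565, -0.189).
With 90% confidence, each one-unit increase in driver age is associated with a change of between -0.565 and -0.189 $1000s in insurance claim amount.

(-0.565, -0.189)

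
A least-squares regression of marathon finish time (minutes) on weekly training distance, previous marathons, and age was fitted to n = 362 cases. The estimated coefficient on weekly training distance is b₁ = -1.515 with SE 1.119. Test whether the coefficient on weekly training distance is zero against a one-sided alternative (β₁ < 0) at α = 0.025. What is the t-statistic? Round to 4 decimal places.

t = -1.3539

H₀: β₁ = 0 vs H₁: β₁ < 0.
t = (b₁ − β₁⁰)/SE = -1.515 / 1.119 = -1.3539.
df = n − k − 1 = 362 − 3 − 1 = 358.
One-sided p ≈ 0.0883, which is ≥ 0.025, so fail to reject H₀.
The data do not give significant evidence that the true slope on weekly training distance is negative, holding the other predictors fixed.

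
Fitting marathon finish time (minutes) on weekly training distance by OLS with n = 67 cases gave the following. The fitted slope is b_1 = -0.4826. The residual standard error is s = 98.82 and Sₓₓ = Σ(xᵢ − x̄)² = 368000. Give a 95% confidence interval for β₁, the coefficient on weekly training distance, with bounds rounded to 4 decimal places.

(-0.8079, -0.1573)

SE(b_1) = s/√Sₓₓ = 98.82/√368000 = 0.1629.
df = n − 2 = 65.
t* = t_{0.025, 65} = 1.997138.
Margin = t* × SE = 1.997138 × 0.1629 = 0.325334.
CI: -0.4826 ± 0.325334 → (-0.8079, -0.1573).
With 95% confidence, each one-unit increase in weekly training distance is associated with a change of between -0.8079 and -0.1573 minutes in marathon finish time.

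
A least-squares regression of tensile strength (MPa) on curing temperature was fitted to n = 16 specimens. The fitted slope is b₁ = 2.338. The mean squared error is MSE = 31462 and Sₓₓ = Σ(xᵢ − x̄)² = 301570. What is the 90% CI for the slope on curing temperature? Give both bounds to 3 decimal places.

(1.769, 2.907)

SE(b₁) = √(MSE/Sₓₓ) = √(31462/301570) = 0.322997.
df = n − 2 = 14.
t* = t_{0.05, 14} = 1.76131.
Margin = t* × SE = 1.76131 × 0.322997 = 0.56890.
CI: 2.338 ± 0.56890 → (1.769, 2.907).
With 90% confidence, each one-unit increase in curing temperature is associated with a change of between 1.769 and 2.907 MPa in tensile strength.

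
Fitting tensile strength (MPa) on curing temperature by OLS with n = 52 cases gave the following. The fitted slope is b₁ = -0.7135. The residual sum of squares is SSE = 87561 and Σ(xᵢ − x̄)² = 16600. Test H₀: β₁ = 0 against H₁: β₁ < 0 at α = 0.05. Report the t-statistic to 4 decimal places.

MSE = SSE/(n − 2) = 87561/50 = 1751.22.
SE(b₁) = √(MSE/Sₓₓ) = √(1751.22/16600) = 0.3248.
t = -0.7135 / 0.3248 = -2.1967.
df = n − 2 = 50.
One-sided p ≈ 0.0164, which is < 0.05, so reject H₀.
There is evidence that the true slope on curing temperature is negative.

t = -2.1967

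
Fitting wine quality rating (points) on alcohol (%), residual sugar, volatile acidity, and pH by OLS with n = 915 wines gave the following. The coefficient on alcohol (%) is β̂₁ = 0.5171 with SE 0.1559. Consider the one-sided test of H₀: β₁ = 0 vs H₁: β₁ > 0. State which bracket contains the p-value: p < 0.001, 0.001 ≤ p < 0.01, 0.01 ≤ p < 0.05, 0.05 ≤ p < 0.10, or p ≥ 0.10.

p < 0.001

t = 0.5171 / 0.1559 = 3.317.
df = n − k − 1 = 915 − 4 − 1 = 910.
One-sided p = P(T_{910} > t) ≈ 0.0005.
So p < 0.001.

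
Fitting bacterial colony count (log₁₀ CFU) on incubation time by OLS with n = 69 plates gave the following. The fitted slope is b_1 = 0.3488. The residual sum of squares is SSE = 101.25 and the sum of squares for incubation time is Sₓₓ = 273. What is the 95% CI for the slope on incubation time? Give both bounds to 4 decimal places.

MSE = SSE/(n − 2) = 101.25/67 = 1.51119.
SE(b_1) = √(MSE/Sₓₓ) = √(1.51119/273) = 0.074401.
df = n − 2 = 67.
t* = t_{0.025, 67} = 1.996008.
Margin = t* × SE = 1.996008 × 0.074401 = 0.148505.
CI: 0.3488 ± 0.148505 → (0.2003, 0.4973).
With 95% confidence, each one-unit increase in incubation time is associated with a change of between 0.2003 and 0.4973 log₁₀ CFU in bacterial colony count.

(0.2003, 0.4973)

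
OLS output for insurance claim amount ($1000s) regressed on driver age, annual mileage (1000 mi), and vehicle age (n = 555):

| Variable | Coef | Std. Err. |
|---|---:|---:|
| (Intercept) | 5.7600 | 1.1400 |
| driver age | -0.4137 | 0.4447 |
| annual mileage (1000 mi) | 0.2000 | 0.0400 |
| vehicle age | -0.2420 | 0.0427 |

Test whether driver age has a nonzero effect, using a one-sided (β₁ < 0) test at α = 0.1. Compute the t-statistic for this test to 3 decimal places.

t = -0.930

Read off: b = -0.4137, SE = 0.4447 for driver age.
H₀: β₁ = 0 vs H₁: β₁ < 0.
t = -0.4137 / 0.4447 = -0.930.
df = n − k − 1 = 555 − 3 − 1 = 551.
One-sided p ≈ 0.1763, which is ≥ 0.1, so fail to reject H₀.
The data do not give significant evidence that the true slope on driver age is negative, holding the other predictors fixed.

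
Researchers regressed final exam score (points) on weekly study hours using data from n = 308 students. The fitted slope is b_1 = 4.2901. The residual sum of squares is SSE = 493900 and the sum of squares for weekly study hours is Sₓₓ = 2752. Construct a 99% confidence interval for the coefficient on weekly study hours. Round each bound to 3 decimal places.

(2.305, 6.275)

MSE = SSE/(n − 2) = 493900/306 = 1614.05.
SE(b_1) = √(MSE/Sₓₓ) = √(1614.05/2752) = 0.765834.
df = n − 2 = 306.
t* = t_{0.005, 306} = 2.591991.
Margin = t* × SE = 2.591991 × 0.765834 = 1.98503.
CI: 4.2901 ± 1.98503 → (2.305, 6.275).
With 99% confidence, each one-unit increase in weekly study hours is associated with a change of between 2.305 and 6.275 points in final exam score.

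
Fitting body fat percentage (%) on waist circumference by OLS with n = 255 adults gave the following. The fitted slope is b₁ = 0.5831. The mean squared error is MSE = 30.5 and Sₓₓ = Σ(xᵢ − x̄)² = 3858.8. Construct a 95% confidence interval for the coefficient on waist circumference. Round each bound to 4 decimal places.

SE(b₁) = √(MSE/Sₓₓ) = √(30.5/3858.8) = 0.0889045.
df = n − 2 = 253.
t* = t_{0.025, 253} = 1.969385.
Margin = t* × SE = 1.969385 × 0.0889045 = 0.175087.
CI: 0.5831 ± 0.175087 → (0.4080, 0.7582).
With 95% confidence, each one-unit increase in waist circumference is associated with a change of between 0.4080 and 0.7582 % in body fat percentage.

(0.4080, 0.7582)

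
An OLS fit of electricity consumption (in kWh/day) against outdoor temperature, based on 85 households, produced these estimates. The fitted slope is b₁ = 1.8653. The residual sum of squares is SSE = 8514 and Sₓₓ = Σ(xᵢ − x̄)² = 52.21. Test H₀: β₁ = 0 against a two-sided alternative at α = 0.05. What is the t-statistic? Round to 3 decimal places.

MSE = SSE/(n − 2) = 8514/83 = 102.578.
SE(b₁) = √(MSE/Sₓₓ) = √(102.578/52.21) = 1.40169.
t = 1.8653 / 1.40169 = 1.331.
df = n − 2 = 83.
Two-sided p ≈ 0.1869, which is ≥ 0.05, so fail to reject H₀.
The data do not give significant evidence of an association between outdoor temperature and electricity consumption.

t = 1.331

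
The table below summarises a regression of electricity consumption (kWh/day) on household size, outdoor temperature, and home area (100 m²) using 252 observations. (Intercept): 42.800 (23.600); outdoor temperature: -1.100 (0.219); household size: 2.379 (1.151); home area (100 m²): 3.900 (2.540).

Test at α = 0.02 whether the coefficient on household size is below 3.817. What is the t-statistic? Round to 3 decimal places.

t = -1.249

Read off: b = 2.379, SE = 1.151 for household size.
H₀: β₁ = 3.817 vs H₁: β₁ < 3.817.
t = (2.379 − 3.817) / 1.151 = -1.249.
df = n − k − 1 = 252 − 3 − 1 = 248.
One-sided p ≈ 0.1064, which is ≥ 0.02, so fail to reject H₀.
The data do not give significant evidence that the true slope on household size is below 3.817 kWh/day per unit, holding the other predictors fixed.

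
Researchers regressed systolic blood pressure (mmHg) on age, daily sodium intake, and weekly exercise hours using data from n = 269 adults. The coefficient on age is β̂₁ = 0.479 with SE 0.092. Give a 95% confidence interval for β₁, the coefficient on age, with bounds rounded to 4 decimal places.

(0.2979, 0.6601)

df = n − k − 1 = 269 − 3 − 1 = 265.
t* = t_{0.025, 265} = 1.968956.
Margin = t* × SE = 1.968956 × 0.092 = 0.181144.
CI: 0.479 ± 0.181144 → (0.2979, 0.6601).
With 95% confidence, each one-unit increase in age is associated with a change of between 0.2979 and 0.6601 mmHg in systolic blood pressure, holding the other predictors fixed.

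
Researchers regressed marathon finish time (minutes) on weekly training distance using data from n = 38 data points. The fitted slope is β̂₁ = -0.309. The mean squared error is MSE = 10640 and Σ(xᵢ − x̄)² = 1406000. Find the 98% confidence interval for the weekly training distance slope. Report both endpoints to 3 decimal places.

(-0.521, -0.097)

SE(β̂₁) = √(MSE/Sₓₓ) = √(10640/1406000) = 0.0869918.
df = n − 2 = 36.
t* = t_{0.01, 36} = 2.434494.
Margin = t* × SE = 2.434494 × 0.0869918 = 0.21178.
CI: -0.309 ± 0.21178 → (-0.521, -0.097).
With 98% confidence, each one-unit increase in weekly training distance is associated with a change of between -0.521 and -0.097 minutes in marathon finish time.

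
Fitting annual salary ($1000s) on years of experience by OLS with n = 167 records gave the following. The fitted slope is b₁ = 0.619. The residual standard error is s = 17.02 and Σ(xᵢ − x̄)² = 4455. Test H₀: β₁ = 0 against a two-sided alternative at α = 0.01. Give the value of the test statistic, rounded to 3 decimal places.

SE(b₁) = s/√Sₓₓ = 17.02/√4455 = 0.254997.
t = 0.619 / 0.254997 = 2.427.
df = n − 2 = 165.
Two-sided p ≈ 0.0163, which is ≥ 0.01, so fail to reject H₀.
The data do not give significant evidence of an association between years of experience and annual salary.

t = 2.427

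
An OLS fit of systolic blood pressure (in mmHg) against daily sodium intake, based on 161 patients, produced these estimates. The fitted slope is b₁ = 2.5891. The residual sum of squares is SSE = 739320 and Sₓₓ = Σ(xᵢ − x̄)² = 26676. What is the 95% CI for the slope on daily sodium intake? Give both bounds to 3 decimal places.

MSE = SSE/(n − 2) = 739320/159 = 4649.81.
SE(b₁) = √(MSE/Sₓₓ) = √(4649.81/26676) = 0.417501.
df = n − 2 = 159.
t* = t_{0.025, 159} = 1.974996.
Margin = t* × SE = 1.974996 × 0.417501 = 0.82456.
CI: 2.5891 ± 0.82456 → (1.765, 3.414).
With 95% confidence, each one-unit increase in daily sodium intake is associated with a change of between 1.765 and 3.414 mmHg in systolic blood pressure.

(1.765, 3.414)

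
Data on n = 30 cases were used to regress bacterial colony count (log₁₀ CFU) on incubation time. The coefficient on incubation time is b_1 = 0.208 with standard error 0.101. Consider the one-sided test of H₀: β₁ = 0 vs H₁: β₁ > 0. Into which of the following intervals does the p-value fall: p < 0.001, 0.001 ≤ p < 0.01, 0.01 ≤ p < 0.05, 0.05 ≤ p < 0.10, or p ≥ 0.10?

t = 0.208 / 0.101 = 2.059.
df = n − 2 = 30 − 2 = 28.
One-sided p = P(T_{28} > t) ≈ 0.0244.
So 0.01 ≤ p < 0.05.

0.01 ≤ p < 0.05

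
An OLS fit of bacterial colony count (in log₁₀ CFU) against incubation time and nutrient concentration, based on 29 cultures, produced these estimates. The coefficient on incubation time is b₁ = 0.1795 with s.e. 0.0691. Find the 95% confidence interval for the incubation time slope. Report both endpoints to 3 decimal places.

(0.037, 0.322)

df = n − k − 1 = 29 − 2 − 1 = 26.
t* = t_{0.025, 26} = 2.055529.
Margin = t* × SE = 2.055529 × 0.0691 = 0.14204.
CI: 0.1795 ± 0.14204 → (0.037, 0.322).
With 95% confidence, each one-unit increase in incubation time is associated with a change of between 0.037 and 0.322 log₁₀ CFU in bacterial colony count, holding the other predictors fixed.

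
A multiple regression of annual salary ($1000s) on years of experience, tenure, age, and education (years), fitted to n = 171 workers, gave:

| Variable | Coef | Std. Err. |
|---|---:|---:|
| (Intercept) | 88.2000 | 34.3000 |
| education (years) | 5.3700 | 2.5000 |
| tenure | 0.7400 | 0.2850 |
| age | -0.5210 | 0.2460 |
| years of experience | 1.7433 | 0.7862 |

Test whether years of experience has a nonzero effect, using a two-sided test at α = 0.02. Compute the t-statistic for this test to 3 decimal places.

t = 2.217

Read off: b = 1.7433, SE = 0.7862 for years of experience.
H₀: β₁ = 0 vs H₁: β₁ ≠ 0.
t = 1.7433 / 0.7862 = 2.217.
df = n − k − 1 = 171 − 4 − 1 = 166.
Two-sided p ≈ 0.0280, which is ≥ 0.02, so fail to reject H₀.
The data do not give significant evidence of an association between years of experience and annual salary, after adjusting for the other predictors.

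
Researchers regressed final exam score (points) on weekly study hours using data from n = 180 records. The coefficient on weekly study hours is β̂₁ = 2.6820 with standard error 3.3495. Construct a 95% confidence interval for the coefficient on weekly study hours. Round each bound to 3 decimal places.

df = n − 2 = 180 − 2 = 178.
t* = t_{0.025, 178} = 1.973381.
Margin = t* × SE = 1.973381 × 3.3495 = 6.60984.
CI: 2.6820 ± 6.60984 → (-3.928, 9.292).
With 95% confidence, each one-unit increase in weekly study hours is associated with a change of between -3.928 and 9.292 points in final exam score.

(-3.928, 9.292)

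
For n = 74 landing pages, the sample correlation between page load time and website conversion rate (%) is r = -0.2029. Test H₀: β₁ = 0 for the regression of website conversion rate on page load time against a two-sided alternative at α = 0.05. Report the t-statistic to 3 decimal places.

t = -1.758

t = r·√(n − 2)/√(1 − r²) = -0.2029·√72/√0.958832 = -1.758.
df = n − 2 = 72.
Two-sided p ≈ 0.0830, which is ≥ 0.05, so fail to reject H₀.
The data do not give significant evidence of a linear association between page load time and website conversion rate.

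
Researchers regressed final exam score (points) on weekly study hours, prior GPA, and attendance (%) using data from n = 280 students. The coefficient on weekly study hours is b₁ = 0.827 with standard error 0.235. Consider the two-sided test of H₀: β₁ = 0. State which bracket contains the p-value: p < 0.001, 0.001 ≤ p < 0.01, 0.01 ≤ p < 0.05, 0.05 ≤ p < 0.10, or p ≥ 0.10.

t = 0.827 / 0.235 = 3.519.
df = n − k − 1 = 280 − 3 − 1 = 276.
Two-sided p = 2·P(T_{276} > |t|) ≈ 0.0005.
So p < 0.001.

p < 0.001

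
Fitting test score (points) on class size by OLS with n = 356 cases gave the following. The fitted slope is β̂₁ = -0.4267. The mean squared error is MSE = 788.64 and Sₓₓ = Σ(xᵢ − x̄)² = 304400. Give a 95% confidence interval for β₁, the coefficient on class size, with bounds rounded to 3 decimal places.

(-0.527, -0.327)

SE(β̂₁) = √(MSE/Sₓₓ) = √(788.64/304400) = 0.0508999.
df = n − 2 = 354.
t* = t_{0.025, 354} = 1.966688.
Margin = t* × SE = 1.966688 × 0.0508999 = 0.10010.
CI: -0.4267 ± 0.10010 → (-0.527, -0.327).
With 95% confidence, each one-unit increase in class size is associated with a change of between -0.527 and -0.327 points in test score.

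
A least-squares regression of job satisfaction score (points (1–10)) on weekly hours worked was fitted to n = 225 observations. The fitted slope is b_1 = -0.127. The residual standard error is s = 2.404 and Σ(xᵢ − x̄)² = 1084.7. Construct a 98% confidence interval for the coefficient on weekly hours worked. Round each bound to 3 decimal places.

SE(b_1) = s/√Sₓₓ = 2.404/√1084.7 = 0.0729927.
df = n − 2 = 223.
t* = t_{0.01, 223} = 2.343186.
Margin = t* × SE = 2.343186 × 0.0729927 = 0.17104.
CI: -0.127 ± 0.17104 → (-0.298, 0.044).
With 98% confidence, each one-unit increase in weekly hours worked is associated with a change of between -0.298 and 0.044 points (1–10) in job satisfaction score.

(-0.298, 0.044)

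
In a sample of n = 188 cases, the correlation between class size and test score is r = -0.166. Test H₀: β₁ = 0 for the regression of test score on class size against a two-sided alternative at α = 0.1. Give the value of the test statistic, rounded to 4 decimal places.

t = -2.2958

t = r·√(n − 2)/√(1 − r²) = -0.166·√186/√0.972444 = -2.2958.
df = n − 2 = 186.
Two-sided p ≈ 0.0228, which is < 0.1, so reject H₀.
There is evidence of a linear association between class size and test score.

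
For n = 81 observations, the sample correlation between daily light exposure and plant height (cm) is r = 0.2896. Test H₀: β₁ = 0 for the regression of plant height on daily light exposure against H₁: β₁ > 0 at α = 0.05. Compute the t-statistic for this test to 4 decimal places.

t = 2.6893

t = r·√(n − 2)/√(1 − r²) = 0.2896·√79/√0.916132 = 2.6893.
df = n − 2 = 79.
One-sided p ≈ 0.0044, which is < 0.05, so reject H₀.
There is evidence of a linear association between daily light exposure and plant height.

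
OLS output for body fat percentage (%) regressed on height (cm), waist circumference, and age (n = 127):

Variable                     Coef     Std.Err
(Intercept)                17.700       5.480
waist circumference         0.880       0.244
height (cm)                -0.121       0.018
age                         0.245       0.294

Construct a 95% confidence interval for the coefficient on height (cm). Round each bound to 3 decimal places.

(-0.157, -0.085)

Read off: b = -0.121, SE = 0.018 for height (cm).
df = n − k − 1 = 127 − 3 − 1 = 123.
t* = t_{0.025, 123} = 1.979439.
Margin = t* × SE = 1.979439 × 0.018 = 0.03563.
CI: -0.121 ± 0.03563 → (-0.157, -0.085).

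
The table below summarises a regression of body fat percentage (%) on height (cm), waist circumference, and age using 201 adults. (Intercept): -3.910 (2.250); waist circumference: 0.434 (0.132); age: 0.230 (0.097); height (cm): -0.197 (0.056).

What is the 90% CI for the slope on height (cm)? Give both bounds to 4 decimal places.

(-0.2895, -0.1045)

Read off: b = -0.197, SE = 0.056 for height (cm).
df = n − k − 1 = 201 − 3 − 1 = 197.
t* = t_{0.05, 197} = 1.652625.
Margin = t* × SE = 1.652625 × 0.056 = 0.092547.
CI: -0.197 ± 0.092547 → (-0.2895, -0.1045).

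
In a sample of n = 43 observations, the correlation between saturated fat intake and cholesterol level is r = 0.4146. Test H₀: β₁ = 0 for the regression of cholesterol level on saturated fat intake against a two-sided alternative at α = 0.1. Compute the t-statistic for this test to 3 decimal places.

t = 2.917

t = r·√(n − 2)/√(1 − r²) = 0.4146·√41/√0.828107 = 2.917.
df = n − 2 = 41.
Two-sided p ≈ 0.0057, which is < 0.1, so reject H₀.
There is evidence of a linear association between saturated fat intake and cholesterol level.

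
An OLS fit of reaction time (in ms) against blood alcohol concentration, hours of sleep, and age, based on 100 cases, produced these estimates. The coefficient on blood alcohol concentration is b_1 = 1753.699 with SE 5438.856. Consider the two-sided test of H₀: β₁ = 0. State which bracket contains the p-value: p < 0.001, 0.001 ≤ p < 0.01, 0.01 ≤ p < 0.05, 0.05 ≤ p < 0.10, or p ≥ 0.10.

p ≥ 0.10

t = 1753.699 / 5438.856 = 0.322.
df = n − k − 1 = 100 − 3 − 1 = 96.
Two-sided p = 2·P(T_{96} > |t|) ≈ 0.7478.
So p ≥ 0.10.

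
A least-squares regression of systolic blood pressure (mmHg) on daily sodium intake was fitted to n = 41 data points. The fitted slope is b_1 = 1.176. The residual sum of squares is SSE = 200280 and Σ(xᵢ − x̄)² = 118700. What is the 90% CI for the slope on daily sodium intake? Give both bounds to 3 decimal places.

MSE = SSE/(n − 2) = 200280/39 = 5135.38.
SE(b_1) = √(MSE/Sₓₓ) = √(5135.38/118700) = 0.207999.
df = n − 2 = 39.
t* = t_{0.05, 39} = 1.684875.
Margin = t* × SE = 1.684875 × 0.207999 = 0.35045.
CI: 1.176 ± 0.35045 → (0.826, 1.526).
With 90% confidence, each one-unit increase in daily sodium intake is associated with a change of between 0.826 and 1.526 mmHg in systolic blood pressure.

(0.826, 1.526)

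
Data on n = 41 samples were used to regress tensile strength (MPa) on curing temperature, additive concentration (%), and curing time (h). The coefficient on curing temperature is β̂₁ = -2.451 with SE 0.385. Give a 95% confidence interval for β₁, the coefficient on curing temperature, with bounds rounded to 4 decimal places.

df = n − k − 1 = 41 − 3 − 1 = 37.
t* = t_{0.025, 37} = 2.026192.
Margin = t* × SE = 2.026192 × 0.385 = 0.780084.
CI: -2.451 ± 0.780084 → (-3.2311, -1.6709).
With 95% confidence, each one-unit increase in curing temperature is associated with a change of between -3.2311 and -1.6709 MPa in tensile strength, holding the other predictors fixed.

(-3.2311, -1.6709)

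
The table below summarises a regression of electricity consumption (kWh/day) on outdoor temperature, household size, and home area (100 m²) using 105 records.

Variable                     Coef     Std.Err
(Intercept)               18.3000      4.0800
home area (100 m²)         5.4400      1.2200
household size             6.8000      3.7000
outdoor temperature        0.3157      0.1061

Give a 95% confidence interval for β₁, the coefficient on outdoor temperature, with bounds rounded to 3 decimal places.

Read off: b = 0.3157, SE = 0.1061 for outdoor temperature.
df = n − k − 1 = 105 − 3 − 1 = 101.
t* = t_{0.025, 101} = 1.983731.
Margin = t* × SE = 1.983731 × 0.1061 = 0.21047.
CI: 0.3157 ± 0.21047 → (0.105, 0.526).

(0.105, 0.526)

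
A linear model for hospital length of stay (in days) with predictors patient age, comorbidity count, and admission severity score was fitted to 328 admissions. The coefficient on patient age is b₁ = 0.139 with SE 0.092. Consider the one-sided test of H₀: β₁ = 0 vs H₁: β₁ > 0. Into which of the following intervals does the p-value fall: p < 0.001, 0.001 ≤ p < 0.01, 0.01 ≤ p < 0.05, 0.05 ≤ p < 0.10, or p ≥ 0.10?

0.05 ≤ p < 0.10

t = 0.139 / 0.092 = 1.511.
df = n − k − 1 = 328 − 3 − 1 = 324.
One-sided p = P(T_{324} > t) ≈ 0.0659.
So 0.05 ≤ p < 0.10.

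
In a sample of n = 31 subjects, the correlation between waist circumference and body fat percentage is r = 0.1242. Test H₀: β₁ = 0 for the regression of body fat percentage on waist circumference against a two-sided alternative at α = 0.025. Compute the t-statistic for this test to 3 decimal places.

t = 0.674

t = r·√(n − 2)/√(1 − r²) = 0.1242·√29/√0.984574 = 0.674.
df = n − 2 = 29.
Two-sided p ≈ 0.5056, which is ≥ 0.025, so fail to reject H₀.
The data do not give significant evidence of a linear association between waist circumference and body fat percentage.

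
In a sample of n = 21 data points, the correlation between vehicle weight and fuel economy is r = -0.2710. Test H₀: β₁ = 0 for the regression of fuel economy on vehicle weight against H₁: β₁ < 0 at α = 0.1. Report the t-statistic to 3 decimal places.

t = -1.227

t = r·√(n − 2)/√(1 − r²) = -0.2710·√19/√0.926559 = -1.227.
df = n − 2 = 19.
One-sided p ≈ 0.1174, which is ≥ 0.1, so fail to reject H₀.
The data do not give significant evidence of a linear association between vehicle weight and fuel economy.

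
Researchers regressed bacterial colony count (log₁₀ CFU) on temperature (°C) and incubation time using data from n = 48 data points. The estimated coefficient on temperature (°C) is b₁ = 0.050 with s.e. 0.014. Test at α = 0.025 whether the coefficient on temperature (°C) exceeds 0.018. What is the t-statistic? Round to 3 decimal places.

H₀: β₁ = 0.018 vs H₁: β₁ > 0.018.
t = (b₁ − β₁⁰)/SE = (0.050 − 0.018) / 0.014 = 2.286.
df = n − k − 1 = 48 − 2 − 1 = 45.
One-sided p ≈ 0.0135, which is < 0.025, so reject H₀.
There is evidence that the true slope on temperature (°C) exceeds 0.018 log₁₀ CFU per unit, holding the other predictors fixed.

t = 2.286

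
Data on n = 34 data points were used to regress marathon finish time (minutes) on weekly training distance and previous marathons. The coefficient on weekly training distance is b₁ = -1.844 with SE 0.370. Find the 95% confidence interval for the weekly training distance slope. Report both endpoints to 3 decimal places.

df = n − k − 1 = 34 − 2 − 1 = 31.
t* = t_{0.025, 31} = 2.039513.
Margin = t* × SE = 2.039513 × 0.370 = 0.75462.
CI: -1.844 ± 0.75462 → (-2.599, -1.089).
With 95% confidence, each one-unit increase in weekly training distance is associated with a change of between -2.599 and -1.089 minutes in marathon finish time, holding the other predictors fixed.

(-2.599, -1.089)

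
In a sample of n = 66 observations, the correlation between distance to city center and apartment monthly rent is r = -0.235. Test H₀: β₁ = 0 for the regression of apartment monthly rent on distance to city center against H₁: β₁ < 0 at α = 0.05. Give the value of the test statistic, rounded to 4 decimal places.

t = r·√(n − 2)/√(1 − r²) = -0.235·√64/√0.944775 = -1.9342.
df = n − 2 = 64.
One-sided p ≈ 0.0288, which is < 0.05, so reject H₀.
There is evidence of a linear association between distance to city center and apartment monthly rent.

t = -1.9342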